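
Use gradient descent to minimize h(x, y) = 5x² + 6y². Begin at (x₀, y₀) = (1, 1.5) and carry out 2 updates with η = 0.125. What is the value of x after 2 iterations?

0.0625

∇h = (10x, 12y)
Step 1: at (1, 1.5), ∇h = (10, 18) → (1, 1.5) − 0.125·(10, 18) = (-0.25, -0.75)
Step 2: at (-0.25, -0.75), ∇h = (-2.5, -9) → (-0.25, -0.75) − 0.125·(-2.5, -9) = (0.0625, 0.375)
x = 0.0625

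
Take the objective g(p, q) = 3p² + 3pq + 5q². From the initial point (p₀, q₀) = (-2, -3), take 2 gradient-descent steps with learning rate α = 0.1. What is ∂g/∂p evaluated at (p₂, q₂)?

∇g = (6p + 3q, 3p + 10q)
Step 1: at (-2, -3), ∇g = (-21, -36) → (-2, -3) − 0.1·(-21, -36) = (0.1, 0.6)
Step 2: at (0.1, 0.6), ∇g = (2.4, 6.3) → (0.1, 0.6) − 0.1·(2.4, 6.3) = (-0.14, -0.03)
∂g/∂p at (-0.14, -0.03) = -0.93

-0.93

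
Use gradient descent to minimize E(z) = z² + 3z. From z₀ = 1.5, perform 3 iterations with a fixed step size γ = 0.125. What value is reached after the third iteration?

-0.234375

E′(z) = 2z + 3
z₁ = 1.5 − 0.125·6 = 0.75
z₂ = 0.75 − 0.125·4.5 = 0.1875
z₃ = 0.1875 − 0.125·3.375 = -0.234375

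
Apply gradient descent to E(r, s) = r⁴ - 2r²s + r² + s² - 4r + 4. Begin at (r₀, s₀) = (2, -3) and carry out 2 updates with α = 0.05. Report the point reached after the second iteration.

(-0.0496, -2.006)

∇E = (4r³ - 4rs + 2r - 4, -2r² + 2s)
Step 1: at (2, -3), ∇E = (56, -14) → (2, -3) − 0.05·(56, -14) = (-0.8, -2.3)
Step 2: at (-0.8, -2.3), ∇E = (-15.008, -5.88) → (-0.8, -2.3) − 0.05·(-15.008, -5.88) = (-0.0496, -2.006)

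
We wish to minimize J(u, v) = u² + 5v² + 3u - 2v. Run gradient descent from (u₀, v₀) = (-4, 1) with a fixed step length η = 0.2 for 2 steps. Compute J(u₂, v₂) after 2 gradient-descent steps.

∇J = (2u + 3, 10v - 2)
Step 1: at (-4, 1), ∇J = (-5, 8) → (-4, 1) − 0.2·(-5, 8) = (-3, -0.6)
Step 2: at (-3, -0.6), ∇J = (-3, -8) → (-3, -0.6) − 0.2·(-3, -8) = (-2.4, 1)
J(-2.4, 1) = 1.56

1.56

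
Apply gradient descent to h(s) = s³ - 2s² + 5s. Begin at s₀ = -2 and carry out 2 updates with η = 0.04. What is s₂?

-4.76

h′(s) = 3s² - 4s + 5
s₁ = -2 − 0.04·25 = -3
s₂ = -3 − 0.04·44 = -4.76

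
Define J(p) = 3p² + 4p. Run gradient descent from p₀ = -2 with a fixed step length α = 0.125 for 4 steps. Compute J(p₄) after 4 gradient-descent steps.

-1.333251953125

J′(p) = 6p + 4
Step 1: J′(-2) = -8; p₁ = -2 − 0.125·(-8) = -1
Step 2: J′(-1) = -2; p₂ = -1 − 0.125·(-2) = -0.75
Step 3: J′(-0.75) = -0.5; p₃ = -0.75 − 0.125·(-0.5) = -0.6875
Step 4: J′(-0.6875) = -0.125; p₄ = -0.6875 − 0.125·(-0.125) = -0.671875
J(-0.671875) = -1.333251953125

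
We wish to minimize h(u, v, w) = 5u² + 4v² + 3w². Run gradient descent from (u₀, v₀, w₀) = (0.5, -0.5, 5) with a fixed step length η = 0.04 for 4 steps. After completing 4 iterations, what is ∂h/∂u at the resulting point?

∇h = (10u, 8v, 6w)
Step 1: at (0.5, -0.5, 5), ∇h = (5, -4, 30) → (0.5, -0.5, 5) − 0.04·(5, -4, 30) = (0.3, -0.34, 3.8)
Step 2: at (0.3, -0.34, 3.8), ∇h = (3, -2.72, 22.8) → (0.3, -0.34, 3.8) − 0.04·(3, -2.72, 22.8) = (0.18, -0.2312, 2.888)
Step 3: at (0.18, -0.2312, 2.888), ∇h = (1.8, -1.8496, 17.328) → (0.18, -0.2312, 2.888) − 0.04·(1.8, -1.8496, 17.328) = (0.108, -0.157216, 2.19488)
Step 4: at (0.108, -0.157216, 2.19488), ∇h = (1.08, -1.257728, 13.16928) → (0.108, -0.157216, 2.19488) − 0.04·(1.08, -1.257728, 13.16928) = (0.0648, -0.10690688, 1.6681088)
∂h/∂u at (0.0648, -0.10690688, 1.6681088) = 0.648

0.648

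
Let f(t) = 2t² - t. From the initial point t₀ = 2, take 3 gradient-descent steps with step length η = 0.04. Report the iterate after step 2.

f′(t) = 4t - 1
Step 1: f′(2) = 7; t₁ = 2 − 0.04·7 = 1.72
Step 2: f′(1.72) = 5.88; t₂ = 1.72 − 0.04·5.88 = 1.4848

1.4848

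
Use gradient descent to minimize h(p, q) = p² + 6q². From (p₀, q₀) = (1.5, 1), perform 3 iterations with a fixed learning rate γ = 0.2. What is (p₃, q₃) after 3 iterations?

∇h = (2p, 12q)
Step 1: at (1.5, 1), ∇h = (3, 12) → (1.5, 1) − 0.2·(3, 12) = (0.9, -1.4)
Step 2: at (0.9, -1.4), ∇h = (1.8, -16.8) → (0.9, -1.4) − 0.2·(1.8, -16.8) = (0.54, 1.96)
Step 3: at (0.54, 1.96), ∇h = (1.08, 23.52) → (0.54, 1.96) − 0.2·(1.08, 23.52) = (0.324, -2.744)

(0.324, -2.744)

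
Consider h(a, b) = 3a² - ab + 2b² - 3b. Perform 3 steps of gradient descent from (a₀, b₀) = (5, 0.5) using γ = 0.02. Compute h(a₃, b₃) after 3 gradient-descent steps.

∇h = (6a - b, -a + 4b - 3)
(a₁, b₁) = (5, 0.5) − 0.02·(29.5, -6) = (4.41, 0.62)
(a₂, b₂) = (4.41, 0.62) − 0.02·(25.84, -4.93) = (3.8932, 0.7186)
(a₃, b₃) = (3.8932, 0.7186) − 0.02·(22.6406, -4.0188) = (3.440388, 0.798976)
h(3.440388, 0.798976) = 31.639818626096

31.639818626096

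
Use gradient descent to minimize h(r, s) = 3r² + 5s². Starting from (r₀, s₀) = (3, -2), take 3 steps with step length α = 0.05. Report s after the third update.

∇h = (6r, 10s)
Step 1: at (3, -2), ∇h = (18, -20) → (3, -2) − 0.05·(18, -20) = (2.1, -1)
Step 2: at (2.1, -1), ∇h = (12.6, -10) → (2.1, -1) − 0.05·(12.6, -10) = (1.47, -0.5)
Step 3: at (1.47, -0.5), ∇h = (8.82, -5) → (1.47, -0.5) − 0.05·(8.82, -5) = (1.029, -0.25)
s = -0.25

-0.25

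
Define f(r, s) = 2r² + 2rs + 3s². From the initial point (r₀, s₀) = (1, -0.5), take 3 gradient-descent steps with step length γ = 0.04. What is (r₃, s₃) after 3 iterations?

(0.68544, -0.38128)

∇f = (4r + 2s, 2r + 6s)
Step 1: at (1, -0.5), ∇f = (3, -1) → (1, -0.5) − 0.04·(3, -1) = (0.88, -0.46)
Step 2: at (0.88, -0.46), ∇f = (2.6, -1) → (0.88, -0.46) − 0.04·(2.6, -1) = (0.776, -0.42)
Step 3: at (0.776, -0.42), ∇f = (2.264, -0.968) → (0.776, -0.42) − 0.04·(2.264, -0.968) = (0.68544, -0.38128)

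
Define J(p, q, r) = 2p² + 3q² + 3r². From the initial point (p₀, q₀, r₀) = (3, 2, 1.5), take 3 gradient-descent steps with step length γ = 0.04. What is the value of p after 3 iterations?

1.778112

∇J = (4p, 6q, 6r)
(p₁, q₁, r₁) = (3, 2, 1.5) − 0.04·(12, 12, 9) = (2.52, 1.52, 1.14)
(p₂, q₂, r₂) = (2.52, 1.52, 1.14) − 0.04·(10.08, 9.12, 6.84) = (2.1168, 1.1552, 0.8664)
(p₃, q₃, r₃) = (2.1168, 1.1552, 0.8664) − 0.04·(8.4672, 6.9312, 5.1984) = (1.778112, 0.877952, 0.658464)
p = 1.778112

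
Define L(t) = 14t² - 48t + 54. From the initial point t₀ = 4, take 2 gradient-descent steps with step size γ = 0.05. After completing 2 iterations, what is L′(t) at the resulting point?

L′(t) = 28t - 48
Step 1: L′(4) = 64; t₁ = 4 − 0.05·64 = 0.8
Step 2: L′(0.8) = -25.6; t₂ = 0.8 − 0.05·(-25.6) = 2.08
L′(t) at (2.08) = 10.24

10.24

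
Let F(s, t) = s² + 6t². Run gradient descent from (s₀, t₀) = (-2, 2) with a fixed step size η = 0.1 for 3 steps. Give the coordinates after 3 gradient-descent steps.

(-1.024, -0.016)

∇F = (2s, 12t)
(s₁, t₁) = (-2, 2) − 0.1·(-4, 24) = (-1.6, -0.4)
(s₂, t₂) = (-1.6, -0.4) − 0.1·(-3.2, -4.8) = (-1.28, 0.08)
(s₃, t₃) = (-1.28, 0.08) − 0.1·(-2.56, 0.96) = (-1.024, -0.016)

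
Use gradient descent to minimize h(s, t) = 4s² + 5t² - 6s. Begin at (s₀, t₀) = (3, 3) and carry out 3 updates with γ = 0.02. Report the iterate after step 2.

(2.3376, 1.92)

∇h = (8s - 6, 10t)
Step 1: at (3, 3), ∇h = (18, 30) → (3, 3) − 0.02·(18, 30) = (2.64, 2.4)
Step 2: at (2.64, 2.4), ∇h = (15.12, 24) → (2.64, 2.4) − 0.02·(15.12, 24) = (2.3376, 1.92)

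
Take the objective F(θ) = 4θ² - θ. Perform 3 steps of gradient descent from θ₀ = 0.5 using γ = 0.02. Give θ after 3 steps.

F′(θ) = 8θ - 1
Step 1: F′(0.5) = 3; θ₁ = 0.5 − 0.02·3 = 0.44
Step 2: F′(0.44) = 2.52; θ₂ = 0.44 − 0.02·2.52 = 0.3896
Step 3: F′(0.3896) = 2.1168; θ₃ = 0.3896 − 0.02·2.1168 = 0.347264

0.347264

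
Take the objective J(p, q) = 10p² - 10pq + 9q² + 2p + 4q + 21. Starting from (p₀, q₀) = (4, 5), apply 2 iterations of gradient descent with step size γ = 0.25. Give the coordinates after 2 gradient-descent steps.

∇J = (20p - 10q + 2, -10p + 18q + 4)
(p₁, q₁) = (4, 5) − 0.25·(32, 54) = (-4, -8.5)
(p₂, q₂) = (-4, -8.5) − 0.25·(7, -109) = (-5.75, 18.75)

(-5.75, 18.75)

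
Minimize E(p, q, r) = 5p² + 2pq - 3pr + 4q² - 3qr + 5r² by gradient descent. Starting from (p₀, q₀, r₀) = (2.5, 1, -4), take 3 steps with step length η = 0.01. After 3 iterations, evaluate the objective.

63.982636591495

∇E = (10p + 2q - 3r, 2p + 8q - 3r, -3p - 3q + 10r)
(p₁, q₁, r₁) = (2.5, 1, -4) − 0.01·(39, 25, -50.5) = (2.11, 0.75, -3.495)
(p₂, q₂, r₂) = (2.11, 0.75, -3.495) − 0.01·(33.085, 20.705, -43.53) = (1.77915, 0.54295, -3.0597)
(p₃, q₃, r₃) = (1.77915, 0.54295, -3.0597) − 0.01·(28.0565, 17.081, -37.5633) = (1.498585, 0.37214, -2.684067)
E(1.498585, 0.37214, -2.684067) = 63.982636591495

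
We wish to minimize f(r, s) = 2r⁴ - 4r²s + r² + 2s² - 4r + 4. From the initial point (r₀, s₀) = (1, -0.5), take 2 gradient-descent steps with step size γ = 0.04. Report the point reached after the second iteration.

(0.59296, -0.1608)

∇f = (8r³ - 8rs + 2r - 4, -4r² + 4s)
(r₁, s₁) = (1, -0.5) − 0.04·(10, -6) = (0.6, -0.26)
(r₂, s₂) = (0.6, -0.26) − 0.04·(0.176, -2.48) = (0.59296, -0.1608)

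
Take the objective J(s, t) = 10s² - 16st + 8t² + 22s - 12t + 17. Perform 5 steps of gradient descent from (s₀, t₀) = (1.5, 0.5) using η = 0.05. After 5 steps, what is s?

∇J = (20s - 16t + 22, -16s + 16t - 12)
(s₁, t₁) = (1.5, 0.5) − 0.05·(44, -28) = (-0.7, 1.9)
(s₂, t₂) = (-0.7, 1.9) − 0.05·(-22.4, 29.6) = (0.42, 0.42)
(s₃, t₃) = (0.42, 0.42) − 0.05·(23.68, -12) = (-0.764, 1.02)
(s₄, t₄) = (-0.764, 1.02) − 0.05·(-9.6, 16.544) = (-0.284, 0.1928)
(s₅, t₅) = (-0.284, 0.1928) − 0.05·(13.2352, -4.3712) = (-0.94576, 0.41136)
s = -0.94576

-0.94576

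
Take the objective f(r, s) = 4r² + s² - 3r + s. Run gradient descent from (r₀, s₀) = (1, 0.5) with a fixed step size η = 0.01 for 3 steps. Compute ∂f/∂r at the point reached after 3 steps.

3.89344

∇f = (8r - 3, 2s + 1)
(r₁, s₁) = (1, 0.5) − 0.01·(5, 2) = (0.95, 0.48)
(r₂, s₂) = (0.95, 0.48) − 0.01·(4.6, 1.96) = (0.904, 0.4604)
(r₃, s₃) = (0.904, 0.4604) − 0.01·(4.232, 1.9208) = (0.86168, 0.441192)
∂f/∂r at (0.86168, 0.441192) = 3.89344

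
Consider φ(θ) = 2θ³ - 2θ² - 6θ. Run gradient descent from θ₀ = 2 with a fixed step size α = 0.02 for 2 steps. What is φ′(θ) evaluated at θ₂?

φ′(θ) = 6θ² - 4θ - 6
Step 1: φ′(2) = 10; θ₁ = 2 − 0.02·10 = 1.8
Step 2: φ′(1.8) = 6.24; θ₂ = 1.8 − 0.02·6.24 = 1.6752
φ′(θ) at (1.6752) = 4.13697024

4.13697024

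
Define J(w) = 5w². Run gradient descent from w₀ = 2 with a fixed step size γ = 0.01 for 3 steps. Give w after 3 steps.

1.458

J′(w) = 10w
Step 1: J′(2) = 20; w₁ = 2 − 0.01·20 = 1.8
Step 2: J′(1.8) = 18; w₂ = 1.8 − 0.01·18 = 1.62
Step 3: J′(1.62) = 16.2; w₃ = 1.62 − 0.01·16.2 = 1.458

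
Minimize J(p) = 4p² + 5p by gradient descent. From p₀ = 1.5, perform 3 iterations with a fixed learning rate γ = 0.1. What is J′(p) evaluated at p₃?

J′(p) = 8p + 5
Step 1: J′(1.5) = 17; p₁ = 1.5 − 0.1·17 = -0.2
Step 2: J′(-0.2) = 3.4; p₂ = -0.2 − 0.1·3.4 = -0.54
Step 3: J′(-0.54) = 0.68; p₃ = -0.54 − 0.1·0.68 = -0.608
J′(p) at (-0.608) = 0.136

0.136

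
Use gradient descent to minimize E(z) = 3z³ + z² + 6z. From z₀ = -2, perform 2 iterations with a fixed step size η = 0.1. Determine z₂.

-35.516

E′(z) = 9z² + 2z + 6
Step 1: E′(-2) = 38; z₁ = -2 − 0.1·38 = -5.8
Step 2: E′(-5.8) = 297.16; z₂ = -5.8 − 0.1·297.16 = -35.516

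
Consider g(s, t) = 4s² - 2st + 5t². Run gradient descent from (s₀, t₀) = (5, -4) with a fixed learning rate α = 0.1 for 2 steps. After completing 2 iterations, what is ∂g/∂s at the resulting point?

∇g = (8s - 2t, -2s + 10t)
Step 1: at (5, -4), ∇g = (48, -50) → (5, -4) − 0.1·(48, -50) = (0.2, 1)
Step 2: at (0.2, 1), ∇g = (-0.4, 9.6) → (0.2, 1) − 0.1·(-0.4, 9.6) = (0.24, 0.04)
∂g/∂s at (0.24, 0.04) = 1.84

1.84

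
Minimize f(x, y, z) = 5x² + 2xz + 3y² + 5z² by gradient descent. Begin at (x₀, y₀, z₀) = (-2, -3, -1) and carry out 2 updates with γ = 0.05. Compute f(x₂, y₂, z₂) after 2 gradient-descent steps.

∇f = (10x + 2z, 6y, 2x + 10z)
(x₁, y₁, z₁) = (-2, -3, -1) − 0.05·(-22, -18, -14) = (-0.9, -2.1, -0.3)
(x₂, y₂, z₂) = (-0.9, -2.1, -0.3) − 0.05·(-9.6, -12.6, -4.8) = (-0.42, -1.47, -0.06)
f(-0.42, -1.47, -0.06) = 7.4331

7.4331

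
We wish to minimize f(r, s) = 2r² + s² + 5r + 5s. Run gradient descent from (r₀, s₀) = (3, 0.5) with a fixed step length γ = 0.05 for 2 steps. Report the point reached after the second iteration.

(1.47, -0.07)

∇f = (4r + 5, 2s + 5)
(r₁, s₁) = (3, 0.5) − 0.05·(17, 6) = (2.15, 0.2)
(r₂, s₂) = (2.15, 0.2) − 0.05·(13.6, 5.4) = (1.47, -0.07)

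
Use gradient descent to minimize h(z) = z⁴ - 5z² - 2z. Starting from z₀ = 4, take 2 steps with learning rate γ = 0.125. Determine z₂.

h′(z) = 4z³ - 10z - 2
z₁ = 4 − 0.125·214 = -22.75
z₂ = -22.75 − 0.125·(-46872.6875) = 5836.3359375

5836.3359375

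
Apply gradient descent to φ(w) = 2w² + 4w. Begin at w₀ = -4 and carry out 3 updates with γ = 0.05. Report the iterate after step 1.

φ′(w) = 4w + 4
Step 1: φ′(-4) = -12; w₁ = -4 − 0.05·(-12) = -3.4

-3.4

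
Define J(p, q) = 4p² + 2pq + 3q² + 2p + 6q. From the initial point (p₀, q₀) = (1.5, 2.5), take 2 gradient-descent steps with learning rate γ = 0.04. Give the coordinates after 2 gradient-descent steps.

∇J = (8p + 2q + 2, 2p + 6q + 6)
Step 1: at (1.5, 2.5), ∇J = (19, 24) → (1.5, 2.5) − 0.04·(19, 24) = (0.74, 1.54)
Step 2: at (0.74, 1.54), ∇J = (11, 16.72) → (0.74, 1.54) − 0.04·(11, 16.72) = (0.3, 0.8712)

(0.3, 0.8712)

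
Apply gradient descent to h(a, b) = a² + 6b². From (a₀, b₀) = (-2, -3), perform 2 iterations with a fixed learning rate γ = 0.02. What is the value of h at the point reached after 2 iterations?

21.41296128

∇h = (2a, 12b)
Step 1: at (-2, -3), ∇h = (-4, -36) → (-2, -3) − 0.02·(-4, -36) = (-1.92, -2.28)
Step 2: at (-1.92, -2.28), ∇h = (-3.84, -27.36) → (-1.92, -2.28) − 0.02·(-3.84, -27.36) = (-1.8432, -1.7328)
h(-1.8432, -1.7328) = 21.41296128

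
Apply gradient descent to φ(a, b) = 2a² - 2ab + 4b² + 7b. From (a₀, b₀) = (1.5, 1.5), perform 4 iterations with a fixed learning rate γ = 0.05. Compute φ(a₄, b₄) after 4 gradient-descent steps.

∇φ = (4a - 2b, -2a + 8b + 7)
Step 1: at (1.5, 1.5), ∇φ = (3, 16) → (1.5, 1.5) − 0.05·(3, 16) = (1.35, 0.7)
Step 2: at (1.35, 0.7), ∇φ = (4, 9.9) → (1.35, 0.7) − 0.05·(4, 9.9) = (1.15, 0.205)
Step 3: at (1.15, 0.205), ∇φ = (4.19, 6.34) → (1.15, 0.205) − 0.05·(4.19, 6.34) = (0.9405, -0.112)
Step 4: at (0.9405, -0.112), ∇φ = (3.986, 4.223) → (0.9405, -0.112) − 0.05·(3.986, 4.223) = (0.7412, -0.32315)
φ(0.7412, -0.32315) = -0.26655387

-0.26655387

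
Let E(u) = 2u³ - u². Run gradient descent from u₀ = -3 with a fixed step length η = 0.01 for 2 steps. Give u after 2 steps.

-4.4496

E′(u) = 6u² - 2u
Step 1: E′(-3) = 60; u₁ = -3 − 0.01·60 = -3.6
Step 2: E′(-3.6) = 84.96; u₂ = -3.6 − 0.01·84.96 = -4.4496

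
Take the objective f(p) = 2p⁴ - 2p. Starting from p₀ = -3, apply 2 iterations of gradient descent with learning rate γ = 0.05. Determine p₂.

f′(p) = 8p³ - 2
Step 1: f′(-3) = -218; p₁ = -3 − 0.05·(-218) = 7.9
Step 2: f′(7.9) = 3942.312; p₂ = 7.9 − 0.05·3942.312 = -189.2156

-189.2156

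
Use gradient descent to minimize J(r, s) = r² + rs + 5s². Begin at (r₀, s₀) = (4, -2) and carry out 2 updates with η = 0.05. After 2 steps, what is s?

-0.785

∇J = (2r + s, r + 10s)
Step 1: at (4, -2), ∇J = (6, -16) → (4, -2) − 0.05·(6, -16) = (3.7, -1.2)
Step 2: at (3.7, -1.2), ∇J = (6.2, -8.3) → (3.7, -1.2) − 0.05·(6.2, -8.3) = (3.39, -0.785)
s = -0.785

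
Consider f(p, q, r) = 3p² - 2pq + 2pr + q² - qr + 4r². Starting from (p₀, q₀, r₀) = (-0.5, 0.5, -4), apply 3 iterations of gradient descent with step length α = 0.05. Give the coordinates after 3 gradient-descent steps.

(0.372625, 0.028875, -0.8655625)

∇f = (6p - 2q + 2r, -2p + 2q - r, 2p - q + 8r)
Step 1: at (-0.5, 0.5, -4), ∇f = (-12, 6, -33.5) → (-0.5, 0.5, -4) − 0.05·(-12, 6, -33.5) = (0.1, 0.2, -2.325)
Step 2: at (0.1, 0.2, -2.325), ∇f = (-4.45, 2.525, -18.6) → (0.1, 0.2, -2.325) − 0.05·(-4.45, 2.525, -18.6) = (0.3225, 0.07375, -1.395)
Step 3: at (0.3225, 0.07375, -1.395), ∇f = (-1.0025, 0.8975, -10.58875) → (0.3225, 0.07375, -1.395) − 0.05·(-1.0025, 0.8975, -10.58875) = (0.372625, 0.028875, -0.8655625)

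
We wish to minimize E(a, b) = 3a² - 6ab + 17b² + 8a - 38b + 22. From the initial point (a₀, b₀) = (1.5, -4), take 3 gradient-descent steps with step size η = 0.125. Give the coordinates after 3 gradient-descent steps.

(-42.421875, 206.703125)

∇E = (6a - 6b + 8, -6a + 34b - 38)
Step 1: at (1.5, -4), ∇E = (41, -183) → (1.5, -4) − 0.125·(41, -183) = (-3.625, 18.875)
Step 2: at (-3.625, 18.875), ∇E = (-127, 625.5) → (-3.625, 18.875) − 0.125·(-127, 625.5) = (12.25, -59.3125)
Step 3: at (12.25, -59.3125), ∇E = (437.375, -2128.125) → (12.25, -59.3125) − 0.125·(437.375, -2128.125) = (-42.421875, 206.703125)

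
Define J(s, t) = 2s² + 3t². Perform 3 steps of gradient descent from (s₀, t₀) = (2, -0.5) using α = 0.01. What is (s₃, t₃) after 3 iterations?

(1.769472, -0.415292)

∇J = (4s, 6t)
(s₁, t₁) = (2, -0.5) − 0.01·(8, -3) = (1.92, -0.47)
(s₂, t₂) = (1.92, -0.47) − 0.01·(7.68, -2.82) = (1.8432, -0.4418)
(s₃, t₃) = (1.8432, -0.4418) − 0.01·(7.3728, -2.6508) = (1.769472, -0.415292)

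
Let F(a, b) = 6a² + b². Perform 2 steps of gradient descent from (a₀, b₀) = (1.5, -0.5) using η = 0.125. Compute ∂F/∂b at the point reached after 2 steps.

-0.5625

∇F = (12a, 2b)
(a₁, b₁) = (1.5, -0.5) − 0.125·(18, -1) = (-0.75, -0.375)
(a₂, b₂) = (-0.75, -0.375) − 0.125·(-9, -0.75) = (0.375, -0.28125)
∂F/∂b at (0.375, -0.28125) = -0.5625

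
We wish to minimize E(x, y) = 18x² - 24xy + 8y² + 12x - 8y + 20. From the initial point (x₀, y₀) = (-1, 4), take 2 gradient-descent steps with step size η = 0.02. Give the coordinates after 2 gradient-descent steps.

(1.304, 2.464)

∇E = (36x - 24y + 12, -24x + 16y - 8)
(x₁, y₁) = (-1, 4) − 0.02·(-120, 80) = (1.4, 2.4)
(x₂, y₂) = (1.4, 2.4) − 0.02·(4.8, -3.2) = (1.304, 2.464)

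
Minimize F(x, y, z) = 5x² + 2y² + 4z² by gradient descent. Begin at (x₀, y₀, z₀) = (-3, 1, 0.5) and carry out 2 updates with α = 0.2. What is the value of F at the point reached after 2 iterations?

45.1328

∇F = (10x, 4y, 8z)
(x₁, y₁, z₁) = (-3, 1, 0.5) − 0.2·(-30, 4, 4) = (3, 0.2, -0.3)
(x₂, y₂, z₂) = (3, 0.2, -0.3) − 0.2·(30, 0.8, -2.4) = (-3, 0.04, 0.18)
F(-3, 0.04, 0.18) = 45.1328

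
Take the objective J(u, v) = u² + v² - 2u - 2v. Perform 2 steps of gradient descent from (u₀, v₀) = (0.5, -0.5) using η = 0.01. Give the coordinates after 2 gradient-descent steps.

(0.5198, -0.4406)

∇J = (2u - 2, 2v - 2)
(u₁, v₁) = (0.5, -0.5) − 0.01·(-1, -3) = (0.51, -0.47)
(u₂, v₂) = (0.51, -0.47) − 0.01·(-0.98, -2.94) = (0.5198, -0.4406)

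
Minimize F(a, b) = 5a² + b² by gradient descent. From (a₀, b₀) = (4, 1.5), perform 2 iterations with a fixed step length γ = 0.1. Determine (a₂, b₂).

∇F = (10a, 2b)
(a₁, b₁) = (4, 1.5) − 0.1·(40, 3) = (0, 1.2)
(a₂, b₂) = (0, 1.2) − 0.1·(0, 2.4) = (0, 0.96)

(0, 0.96)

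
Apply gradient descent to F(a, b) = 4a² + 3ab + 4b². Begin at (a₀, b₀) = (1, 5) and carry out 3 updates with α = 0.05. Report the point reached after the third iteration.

∇F = (8a + 3b, 3a + 8b)
Step 1: at (1, 5), ∇F = (23, 43) → (1, 5) − 0.05·(23, 43) = (-0.15, 2.85)
Step 2: at (-0.15, 2.85), ∇F = (7.35, 22.35) → (-0.15, 2.85) − 0.05·(7.35, 22.35) = (-0.5175, 1.7325)
Step 3: at (-0.5175, 1.7325), ∇F = (1.0575, 12.3075) → (-0.5175, 1.7325) − 0.05·(1.0575, 12.3075) = (-0.570375, 1.117125)

(-0.570375, 1.117125)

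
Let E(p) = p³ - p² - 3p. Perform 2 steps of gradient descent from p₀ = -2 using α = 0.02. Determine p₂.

-2.596856

E′(p) = 3p² - 2p - 3
p₁ = -2 − 0.02·13 = -2.26
p₂ = -2.26 − 0.02·16.8428 = -2.596856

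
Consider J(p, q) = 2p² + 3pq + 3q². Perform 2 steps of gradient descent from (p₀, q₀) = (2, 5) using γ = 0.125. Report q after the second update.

∇J = (4p + 3q, 3p + 6q)
(p₁, q₁) = (2, 5) − 0.125·(23, 36) = (-0.875, 0.5)
(p₂, q₂) = (-0.875, 0.5) − 0.125·(-2, 0.375) = (-0.625, 0.453125)
q = 0.453125

0.453125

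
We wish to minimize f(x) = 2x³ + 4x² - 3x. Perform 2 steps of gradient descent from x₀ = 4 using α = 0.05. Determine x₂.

-2.71875

f′(x) = 6x² + 8x - 3
Step 1: f′(4) = 125; x₁ = 4 − 0.05·125 = -2.25
Step 2: f′(-2.25) = 9.375; x₂ = -2.25 − 0.05·9.375 = -2.71875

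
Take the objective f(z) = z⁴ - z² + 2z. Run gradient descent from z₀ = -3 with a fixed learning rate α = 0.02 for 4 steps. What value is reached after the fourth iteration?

f′(z) = 4z³ - 2z + 2
Step 1: f′(-3) = -100; z₁ = -3 − 0.02·(-100) = -1
Step 2: f′(-1) = 0; z₂ = -1 − 0.02·0 = -1
Step 3: f′(-1) = 0; z₃ = -1 − 0.02·0 = -1
Step 4: f′(-1) = 0; z₄ = -1 − 0.02·0 = -1

-1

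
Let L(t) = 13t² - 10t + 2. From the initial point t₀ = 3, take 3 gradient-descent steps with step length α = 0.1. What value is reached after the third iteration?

-10.328

L′(t) = 26t - 10
Step 1: L′(3) = 68; t₁ = 3 − 0.1·68 = -3.8
Step 2: L′(-3.8) = -108.8; t₂ = -3.8 − 0.1·(-108.8) = 7.08
Step 3: L′(7.08) = 174.08; t₃ = 7.08 − 0.1·174.08 = -10.328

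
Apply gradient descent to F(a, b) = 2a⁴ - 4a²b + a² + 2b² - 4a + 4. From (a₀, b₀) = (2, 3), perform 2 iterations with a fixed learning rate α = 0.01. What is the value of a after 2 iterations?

1.79232768

∇F = (8a³ - 8ab + 2a - 4, -4a² + 4b)
(a₁, b₁) = (2, 3) − 0.01·(16, -4) = (1.84, 3.04)
(a₂, b₂) = (1.84, 3.04) − 0.01·(4.767232, -1.3824) = (1.79232768, 3.053824)
a = 1.79232768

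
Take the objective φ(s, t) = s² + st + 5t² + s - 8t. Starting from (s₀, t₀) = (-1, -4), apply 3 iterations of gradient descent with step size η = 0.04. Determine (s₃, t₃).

(-0.643968, -0.175424)

∇φ = (2s + t + 1, s + 10t - 8)
(s₁, t₁) = (-1, -4) − 0.04·(-5, -49) = (-0.8, -2.04)
(s₂, t₂) = (-0.8, -2.04) − 0.04·(-2.64, -29.2) = (-0.6944, -0.872)
(s₃, t₃) = (-0.6944, -0.872) − 0.04·(-1.2608, -17.4144) = (-0.643968, -0.175424)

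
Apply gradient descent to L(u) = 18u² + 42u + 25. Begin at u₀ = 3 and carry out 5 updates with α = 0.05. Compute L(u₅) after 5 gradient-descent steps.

34.054432

L′(u) = 36u + 42
Step 1: L′(3) = 150; u₁ = 3 − 0.05·150 = -4.5
Step 2: L′(-4.5) = -120; u₂ = -4.5 − 0.05·(-120) = 1.5
Step 3: L′(1.5) = 96; u₃ = 1.5 − 0.05·96 = -3.3
Step 4: L′(-3.3) = -76.8; u₄ = -3.3 − 0.05·(-76.8) = 0.54
Step 5: L′(0.54) = 61.44; u₅ = 0.54 − 0.05·61.44 = -2.532
L(-2.532) = 34.054432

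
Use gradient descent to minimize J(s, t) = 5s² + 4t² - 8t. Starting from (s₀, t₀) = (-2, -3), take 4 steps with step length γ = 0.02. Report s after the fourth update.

∇J = (10s, 8t - 8)
Step 1: at (-2, -3), ∇J = (-20, -32) → (-2, -3) − 0.02·(-20, -32) = (-1.6, -2.36)
Step 2: at (-1.6, -2.36), ∇J = (-16, -26.88) → (-1.6, -2.36) − 0.02·(-16, -26.88) = (-1.28, -1.8224)
Step 3: at (-1.28, -1.8224), ∇J = (-12.8, -22.5792) → (-1.28, -1.8224) − 0.02·(-12.8, -22.5792) = (-1.024, -1.370816)
Step 4: at (-1.024, -1.370816), ∇J = (-10.24, -18.966528) → (-1.024, -1.370816) − 0.02·(-10.24, -18.966528) = (-0.8192, -0.99148544)
s = -0.8192

-0.8192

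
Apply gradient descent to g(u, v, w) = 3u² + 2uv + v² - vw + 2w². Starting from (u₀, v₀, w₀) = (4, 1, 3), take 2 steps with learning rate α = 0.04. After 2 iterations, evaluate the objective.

∇g = (6u + 2v, 2u + 2v - w, -v + 4w)
(u₁, v₁, w₁) = (4, 1, 3) − 0.04·(26, 7, 11) = (2.96, 0.72, 2.56)
(u₂, v₂, w₂) = (2.96, 0.72, 2.56) − 0.04·(19.2, 4.8, 9.52) = (2.192, 0.528, 2.1792)
g(2.192, 0.528, 2.1792) = 25.35533568

25.35533568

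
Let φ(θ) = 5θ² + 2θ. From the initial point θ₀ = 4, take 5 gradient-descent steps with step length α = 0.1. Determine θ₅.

φ′(θ) = 10θ + 2
θ₁ = 4 − 0.1·42 = -0.2
θ₂ = -0.2 − 0.1·0 = -0.2
θ₃ = -0.2 − 0.1·0 = -0.2
θ₄ = -0.2 − 0.1·0 = -0.2
θ₅ = -0.2 − 0.1·0 = -0.2

-0.2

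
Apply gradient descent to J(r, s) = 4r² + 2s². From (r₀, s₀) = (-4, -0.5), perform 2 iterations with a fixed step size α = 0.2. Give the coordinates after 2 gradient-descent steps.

(-1.44, -0.02)

∇J = (8r, 4s)
(r₁, s₁) = (-4, -0.5) − 0.2·(-32, -2) = (2.4, -0.1)
(r₂, s₂) = (2.4, -0.1) − 0.2·(19.2, -0.4) = (-1.44, -0.02)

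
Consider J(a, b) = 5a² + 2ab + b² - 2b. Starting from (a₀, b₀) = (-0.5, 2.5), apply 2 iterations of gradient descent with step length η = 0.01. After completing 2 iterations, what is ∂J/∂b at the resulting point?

∇J = (10a + 2b, 2a + 2b - 2)
Step 1: at (-0.5, 2.5), ∇J = (0, 2) → (-0.5, 2.5) − 0.01·(0, 2) = (-0.5, 2.48)
Step 2: at (-0.5, 2.48), ∇J = (-0.04, 1.96) → (-0.5, 2.48) − 0.01·(-0.04, 1.96) = (-0.4996, 2.4604)
∂J/∂b at (-0.4996, 2.4604) = 1.9216

1.9216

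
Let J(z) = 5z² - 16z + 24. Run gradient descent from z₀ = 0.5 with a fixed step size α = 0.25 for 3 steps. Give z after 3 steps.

J′(z) = 10z - 16
Step 1: J′(0.5) = -11; z₁ = 0.5 − 0.25·(-11) = 3.25
Step 2: J′(3.25) = 16.5; z₂ = 3.25 − 0.25·16.5 = -0.875
Step 3: J′(-0.875) = -24.75; z₃ = -0.875 − 0.25·(-24.75) = 5.3125

5.3125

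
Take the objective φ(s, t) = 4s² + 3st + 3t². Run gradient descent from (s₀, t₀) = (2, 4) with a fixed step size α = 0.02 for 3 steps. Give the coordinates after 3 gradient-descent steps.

∇φ = (8s + 3t, 3s + 6t)
Step 1: at (2, 4), ∇φ = (28, 30) → (2, 4) − 0.02·(28, 30) = (1.44, 3.4)
Step 2: at (1.44, 3.4), ∇φ = (21.72, 24.72) → (1.44, 3.4) − 0.02·(21.72, 24.72) = (1.0056, 2.9056)
Step 3: at (1.0056, 2.9056), ∇φ = (16.7616, 20.4504) → (1.0056, 2.9056) − 0.02·(16.7616, 20.4504) = (0.670368, 2.496592)

(0.670368, 2.496592)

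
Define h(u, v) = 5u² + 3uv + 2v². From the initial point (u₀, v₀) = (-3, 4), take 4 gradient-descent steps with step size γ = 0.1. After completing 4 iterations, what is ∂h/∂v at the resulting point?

∇h = (10u + 3v, 3u + 4v)
(u₁, v₁) = (-3, 4) − 0.1·(-18, 7) = (-1.2, 3.3)
(u₂, v₂) = (-1.2, 3.3) − 0.1·(-2.1, 9.6) = (-0.99, 2.34)
(u₃, v₃) = (-0.99, 2.34) − 0.1·(-2.88, 6.39) = (-0.702, 1.701)
(u₄, v₄) = (-0.702, 1.701) − 0.1·(-1.917, 4.698) = (-0.5103, 1.2312)
∂h/∂v at (-0.5103, 1.2312) = 3.3939

3.3939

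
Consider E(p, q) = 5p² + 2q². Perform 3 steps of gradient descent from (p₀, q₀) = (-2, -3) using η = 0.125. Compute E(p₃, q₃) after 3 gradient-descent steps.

0.2861328125

∇E = (10p, 4q)
(p₁, q₁) = (-2, -3) − 0.125·(-20, -12) = (0.5, -1.5)
(p₂, q₂) = (0.5, -1.5) − 0.125·(5, -6) = (-0.125, -0.75)
(p₃, q₃) = (-0.125, -0.75) − 0.125·(-1.25, -3) = (0.03125, -0.375)
E(0.03125, -0.375) = 0.2861328125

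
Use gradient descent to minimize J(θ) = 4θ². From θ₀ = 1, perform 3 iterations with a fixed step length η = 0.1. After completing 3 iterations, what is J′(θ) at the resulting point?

J′(θ) = 8θ
θ₁ = 1 − 0.1·8 = 0.2
θ₂ = 0.2 − 0.1·1.6 = 0.04
θ₃ = 0.04 − 0.1·0.32 = 0.008
J′(θ) at (0.008) = 0.064

0.064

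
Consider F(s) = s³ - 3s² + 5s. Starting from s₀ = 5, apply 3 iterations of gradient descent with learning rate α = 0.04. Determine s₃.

2.111168

F′(s) = 3s² - 6s + 5
Step 1: F′(5) = 50; s₁ = 5 − 0.04·50 = 3
Step 2: F′(3) = 14; s₂ = 3 − 0.04·14 = 2.44
Step 3: F′(2.44) = 8.2208; s₃ = 2.44 − 0.04·8.2208 = 2.111168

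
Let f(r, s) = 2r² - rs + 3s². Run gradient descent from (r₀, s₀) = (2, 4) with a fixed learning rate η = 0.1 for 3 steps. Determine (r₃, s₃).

∇f = (4r - s, -r + 6s)
(r₁, s₁) = (2, 4) − 0.1·(4, 22) = (1.6, 1.8)
(r₂, s₂) = (1.6, 1.8) − 0.1·(4.6, 9.2) = (1.14, 0.88)
(r₃, s₃) = (1.14, 0.88) − 0.1·(3.68, 4.14) = (0.772, 0.466)

(0.772, 0.466)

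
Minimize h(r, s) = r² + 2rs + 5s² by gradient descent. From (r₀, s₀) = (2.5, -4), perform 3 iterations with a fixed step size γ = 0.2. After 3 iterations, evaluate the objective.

100.054928

∇h = (2r + 2s, 2r + 10s)
(r₁, s₁) = (2.5, -4) − 0.2·(-3, -35) = (3.1, 3)
(r₂, s₂) = (3.1, 3) − 0.2·(12.2, 36.2) = (0.66, -4.24)
(r₃, s₃) = (0.66, -4.24) − 0.2·(-7.16, -41.08) = (2.092, 3.976)
h(2.092, 3.976) = 100.054928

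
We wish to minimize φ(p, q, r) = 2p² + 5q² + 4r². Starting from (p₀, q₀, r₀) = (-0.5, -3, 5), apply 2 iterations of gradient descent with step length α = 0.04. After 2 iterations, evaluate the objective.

∇φ = (4p, 10q, 8r)
Step 1: at (-0.5, -3, 5), ∇φ = (-2, -30, 40) → (-0.5, -3, 5) − 0.04·(-2, -30, 40) = (-0.42, -1.8, 3.4)
Step 2: at (-0.42, -1.8, 3.4), ∇φ = (-1.68, -18, 27.2) → (-0.42, -1.8, 3.4) − 0.04·(-1.68, -18, 27.2) = (-0.3528, -1.08, 2.312)
φ(-0.3528, -1.08, 2.312) = 27.46231168

27.46231168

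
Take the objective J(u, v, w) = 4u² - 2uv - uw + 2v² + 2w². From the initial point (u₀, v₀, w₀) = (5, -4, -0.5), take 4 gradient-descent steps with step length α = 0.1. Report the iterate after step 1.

(0.15, -1.4, 0.2)

∇J = (8u - 2v - w, -2u + 4v, -u + 4w)
(u₁, v₁, w₁) = (5, -4, -0.5) − 0.1·(48.5, -26, -7) = (0.15, -1.4, 0.2)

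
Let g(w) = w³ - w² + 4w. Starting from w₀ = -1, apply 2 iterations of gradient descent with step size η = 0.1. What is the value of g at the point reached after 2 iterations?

g′(w) = 3w² - 2w + 4
Step 1: g′(-1) = 9; w₁ = -1 − 0.1·9 = -1.9
Step 2: g′(-1.9) = 18.63; w₂ = -1.9 − 0.1·18.63 = -3.763
g(-3.763) = -82.496884947

-82.496884947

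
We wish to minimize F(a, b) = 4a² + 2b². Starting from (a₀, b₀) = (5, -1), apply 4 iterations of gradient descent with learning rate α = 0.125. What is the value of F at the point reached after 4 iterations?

0.0078125

∇F = (8a, 4b)
Step 1: at (5, -1), ∇F = (40, -4) → (5, -1) − 0.125·(40, -4) = (0, -0.5)
Step 2: at (0, -0.5), ∇F = (0, -2) → (0, -0.5) − 0.125·(0, -2) = (0, -0.25)
Step 3: at (0, -0.25), ∇F = (0, -1) → (0, -0.25) − 0.125·(0, -1) = (0, -0.125)
Step 4: at (0, -0.125), ∇F = (0, -0.5) → (0, -0.125) − 0.125·(0, -0.5) = (0, -0.0625)
F(0, -0.0625) = 0.0078125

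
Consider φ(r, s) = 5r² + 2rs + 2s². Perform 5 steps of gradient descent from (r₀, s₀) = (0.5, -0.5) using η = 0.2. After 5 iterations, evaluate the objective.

1.8517434624

∇φ = (10r + 2s, 2r + 4s)
(r₁, s₁) = (0.5, -0.5) − 0.2·(4, -1) = (-0.3, -0.3)
(r₂, s₂) = (-0.3, -0.3) − 0.2·(-3.6, -1.8) = (0.42, 0.06)
(r₃, s₃) = (0.42, 0.06) − 0.2·(4.32, 1.08) = (-0.444, -0.156)
(r₄, s₄) = (-0.444, -0.156) − 0.2·(-4.752, -1.512) = (0.5064, 0.1464)
(r₅, s₅) = (0.5064, 0.1464) − 0.2·(5.3568, 1.5984) = (-0.56496, -0.17328)
φ(-0.56496, -0.17328) = 1.8517434624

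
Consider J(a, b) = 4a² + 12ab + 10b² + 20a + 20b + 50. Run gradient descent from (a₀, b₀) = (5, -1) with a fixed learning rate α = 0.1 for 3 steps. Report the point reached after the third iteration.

(-6.424, -14.488)

∇J = (8a + 12b + 20, 12a + 20b + 20)
(a₁, b₁) = (5, -1) − 0.1·(48, 60) = (0.2, -7)
(a₂, b₂) = (0.2, -7) − 0.1·(-62.4, -117.6) = (6.44, 4.76)
(a₃, b₃) = (6.44, 4.76) − 0.1·(128.64, 192.48) = (-6.424, -14.488)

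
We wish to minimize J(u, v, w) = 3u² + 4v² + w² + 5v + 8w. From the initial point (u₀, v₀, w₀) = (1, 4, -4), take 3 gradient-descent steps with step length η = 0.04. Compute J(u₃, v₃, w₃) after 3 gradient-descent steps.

∇J = (6u, 8v + 5, 2w + 8)
(u₁, v₁, w₁) = (1, 4, -4) − 0.04·(6, 37, 0) = (0.76, 2.52, -4)
(u₂, v₂, w₂) = (0.76, 2.52, -4) − 0.04·(4.56, 25.16, 0) = (0.5776, 1.5136, -4)
(u₃, v₃, w₃) = (0.5776, 1.5136, -4) − 0.04·(3.4656, 17.1088, 0) = (0.438976, 0.829248, -4)
J(0.438976, 0.829248, -4) = -8.525051232256

-8.525051232256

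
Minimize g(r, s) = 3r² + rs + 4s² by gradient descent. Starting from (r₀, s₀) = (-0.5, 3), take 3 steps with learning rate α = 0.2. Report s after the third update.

∇g = (6r + s, r + 8s)
(r₁, s₁) = (-0.5, 3) − 0.2·(0, 23.5) = (-0.5, -1.7)
(r₂, s₂) = (-0.5, -1.7) − 0.2·(-4.7, -14.1) = (0.44, 1.12)
(r₃, s₃) = (0.44, 1.12) − 0.2·(3.76, 9.4) = (-0.312, -0.76)
s = -0.76

-0.76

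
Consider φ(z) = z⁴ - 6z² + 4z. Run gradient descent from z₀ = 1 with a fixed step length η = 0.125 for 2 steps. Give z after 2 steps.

1.5625

φ′(z) = 4z³ - 12z + 4
Step 1: φ′(1) = -4; z₁ = 1 − 0.125·(-4) = 1.5
Step 2: φ′(1.5) = -0.5; z₂ = 1.5 − 0.125·(-0.5) = 1.5625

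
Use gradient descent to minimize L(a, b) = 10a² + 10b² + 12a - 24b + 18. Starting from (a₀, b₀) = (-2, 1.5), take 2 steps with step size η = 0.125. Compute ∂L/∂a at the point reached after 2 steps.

-63

∇L = (20a + 12, 20b - 24)
Step 1: at (-2, 1.5), ∇L = (-28, 6) → (-2, 1.5) − 0.125·(-28, 6) = (1.5, 0.75)
Step 2: at (1.5, 0.75), ∇L = (42, -9) → (1.5, 0.75) − 0.125·(42, -9) = (-3.75, 1.875)
∂L/∂a at (-3.75, 1.875) = -63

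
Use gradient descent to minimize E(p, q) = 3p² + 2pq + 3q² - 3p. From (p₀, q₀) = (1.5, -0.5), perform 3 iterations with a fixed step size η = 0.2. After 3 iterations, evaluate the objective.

-0.8072

∇E = (6p + 2q - 3, 2p + 6q)
Step 1: at (1.5, -0.5), ∇E = (5, 0) → (1.5, -0.5) − 0.2·(5, 0) = (0.5, -0.5)
Step 2: at (0.5, -0.5), ∇E = (-1, -2) → (0.5, -0.5) − 0.2·(-1, -2) = (0.7, -0.1)
Step 3: at (0.7, -0.1), ∇E = (1, 0.8) → (0.7, -0.1) − 0.2·(1, 0.8) = (0.5, -0.26)
E(0.5, -0.26) = -0.8072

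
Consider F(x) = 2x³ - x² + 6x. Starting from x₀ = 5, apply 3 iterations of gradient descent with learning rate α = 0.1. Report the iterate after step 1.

-9.6

F′(x) = 6x² - 2x + 6
x₁ = 5 − 0.1·146 = -9.6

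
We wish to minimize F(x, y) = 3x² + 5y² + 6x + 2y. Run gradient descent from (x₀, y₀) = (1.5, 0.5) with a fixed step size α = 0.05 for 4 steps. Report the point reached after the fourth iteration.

(-0.39975, -0.15625)

∇F = (6x + 6, 10y + 2)
(x₁, y₁) = (1.5, 0.5) − 0.05·(15, 7) = (0.75, 0.15)
(x₂, y₂) = (0.75, 0.15) − 0.05·(10.5, 3.5) = (0.225, -0.025)
(x₃, y₃) = (0.225, -0.025) − 0.05·(7.35, 1.75) = (-0.1425, -0.1125)
(x₄, y₄) = (-0.1425, -0.1125) − 0.05·(5.145, 0.875) = (-0.39975, -0.15625)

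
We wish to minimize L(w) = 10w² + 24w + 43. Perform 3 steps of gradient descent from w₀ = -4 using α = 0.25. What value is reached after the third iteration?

178

L′(w) = 20w + 24
w₁ = -4 − 0.25·(-56) = 10
w₂ = 10 − 0.25·224 = -46
w₃ = -46 − 0.25·(-896) = 178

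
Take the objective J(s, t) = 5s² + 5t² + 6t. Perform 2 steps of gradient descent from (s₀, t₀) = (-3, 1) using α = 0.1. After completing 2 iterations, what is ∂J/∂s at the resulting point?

∇J = (10s, 10t + 6)
(s₁, t₁) = (-3, 1) − 0.1·(-30, 16) = (0, -0.6)
(s₂, t₂) = (0, -0.6) − 0.1·(0, 0) = (0, -0.6)
∂J/∂s at (0, -0.6) = 0

0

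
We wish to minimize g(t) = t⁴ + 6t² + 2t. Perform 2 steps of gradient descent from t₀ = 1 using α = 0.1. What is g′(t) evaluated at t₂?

3.995503239168

g′(t) = 4t³ + 12t + 2
Step 1: g′(1) = 18; t₁ = 1 − 0.1·18 = -0.8
Step 2: g′(-0.8) = -9.648; t₂ = -0.8 − 0.1·(-9.648) = 0.1648
g′(t) at (0.1648) = 3.995503239168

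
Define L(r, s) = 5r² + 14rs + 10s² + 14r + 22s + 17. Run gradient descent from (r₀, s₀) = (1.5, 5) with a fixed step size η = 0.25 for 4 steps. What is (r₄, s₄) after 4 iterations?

∇L = (10r + 14s + 14, 14r + 20s + 22)
Step 1: at (1.5, 5), ∇L = (99, 143) → (1.5, 5) − 0.25·(99, 143) = (-23.25, -30.75)
Step 2: at (-23.25, -30.75), ∇L = (-649, -918.5) → (-23.25, -30.75) − 0.25·(-649, -918.5) = (139, 198.875)
Step 3: at (139, 198.875), ∇L = (4188.25, 5945.5) → (139, 198.875) − 0.25·(4188.25, 5945.5) = (-908.0625, -1287.5)
Step 4: at (-908.0625, -1287.5), ∇L = (-27091.625, -38440.875) → (-908.0625, -1287.5) − 0.25·(-27091.625, -38440.875) = (5864.84375, 8322.71875)

(5864.84375, 8322.71875)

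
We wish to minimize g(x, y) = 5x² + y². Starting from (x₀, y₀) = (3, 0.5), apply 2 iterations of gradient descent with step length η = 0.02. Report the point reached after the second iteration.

(1.92, 0.4608)

∇g = (10x, 2y)
(x₁, y₁) = (3, 0.5) − 0.02·(30, 1) = (2.4, 0.48)
(x₂, y₂) = (2.4, 0.48) − 0.02·(24, 0.96) = (1.92, 0.4608)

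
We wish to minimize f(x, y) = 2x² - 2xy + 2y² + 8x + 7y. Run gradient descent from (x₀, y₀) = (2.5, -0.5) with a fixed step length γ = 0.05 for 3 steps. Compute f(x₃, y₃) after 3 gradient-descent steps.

-2.4157545

∇f = (4x - 2y + 8, -2x + 4y + 7)
(x₁, y₁) = (2.5, -0.5) − 0.05·(19, 0) = (1.55, -0.5)
(x₂, y₂) = (1.55, -0.5) − 0.05·(15.2, 1.9) = (0.79, -0.595)
(x₃, y₃) = (0.79, -0.595) − 0.05·(12.35, 3.04) = (0.1725, -0.747)
f(0.1725, -0.747) = -2.4157545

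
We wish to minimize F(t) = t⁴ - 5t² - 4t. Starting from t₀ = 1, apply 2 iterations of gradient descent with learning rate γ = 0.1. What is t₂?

F′(t) = 4t³ - 10t - 4
Step 1: F′(1) = -10; t₁ = 1 − 0.1·(-10) = 2
Step 2: F′(2) = 8; t₂ = 2 − 0.1·8 = 1.2

1.2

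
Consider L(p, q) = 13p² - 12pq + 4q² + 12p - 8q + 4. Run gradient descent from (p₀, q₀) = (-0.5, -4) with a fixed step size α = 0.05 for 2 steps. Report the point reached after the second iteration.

(-1.125, -2.69)

∇L = (26p - 12q + 12, -12p + 8q - 8)
(p₁, q₁) = (-0.5, -4) − 0.05·(47, -34) = (-2.85, -2.3)
(p₂, q₂) = (-2.85, -2.3) − 0.05·(-34.5, 7.8) = (-1.125, -2.69)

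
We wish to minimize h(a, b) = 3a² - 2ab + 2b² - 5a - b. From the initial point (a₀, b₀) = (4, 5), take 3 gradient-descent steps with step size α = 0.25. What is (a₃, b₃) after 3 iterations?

(1.0625, 1)

∇h = (6a - 2b - 5, -2a + 4b - 1)
(a₁, b₁) = (4, 5) − 0.25·(9, 11) = (1.75, 2.25)
(a₂, b₂) = (1.75, 2.25) − 0.25·(1, 4.5) = (1.5, 1.125)
(a₃, b₃) = (1.5, 1.125) − 0.25·(1.75, 0.5) = (1.0625, 1)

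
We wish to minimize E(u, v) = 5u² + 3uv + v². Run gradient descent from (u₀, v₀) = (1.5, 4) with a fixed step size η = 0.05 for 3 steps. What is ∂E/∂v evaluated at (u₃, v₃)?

∇E = (10u + 3v, 3u + 2v)
(u₁, v₁) = (1.5, 4) − 0.05·(27, 12.5) = (0.15, 3.375)
(u₂, v₂) = (0.15, 3.375) − 0.05·(11.625, 7.2) = (-0.43125, 3.015)
(u₃, v₃) = (-0.43125, 3.015) − 0.05·(4.7325, 4.73625) = (-0.667875, 2.7781875)
∂E/∂v at (-0.667875, 2.7781875) = 3.55275

3.55275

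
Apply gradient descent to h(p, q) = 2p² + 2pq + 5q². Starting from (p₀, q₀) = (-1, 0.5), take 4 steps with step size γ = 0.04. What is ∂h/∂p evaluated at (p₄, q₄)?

∇h = (4p + 2q, 2p + 10q)
Step 1: at (-1, 0.5), ∇h = (-3, 3) → (-1, 0.5) − 0.04·(-3, 3) = (-0.88, 0.38)
Step 2: at (-0.88, 0.38), ∇h = (-2.76, 2.04) → (-0.88, 0.38) − 0.04·(-2.76, 2.04) = (-0.7696, 0.2984)
Step 3: at (-0.7696, 0.2984), ∇h = (-2.4816, 1.4448) → (-0.7696, 0.2984) − 0.04·(-2.4816, 1.4448) = (-0.670336, 0.240608)
Step 4: at (-0.670336, 0.240608), ∇h = (-2.200128, 1.065408) → (-0.670336, 0.240608) − 0.04·(-2.200128, 1.065408) = (-0.58233088, 0.19799168)
∂h/∂p at (-0.58233088, 0.19799168) = -1.93334016

-1.93334016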